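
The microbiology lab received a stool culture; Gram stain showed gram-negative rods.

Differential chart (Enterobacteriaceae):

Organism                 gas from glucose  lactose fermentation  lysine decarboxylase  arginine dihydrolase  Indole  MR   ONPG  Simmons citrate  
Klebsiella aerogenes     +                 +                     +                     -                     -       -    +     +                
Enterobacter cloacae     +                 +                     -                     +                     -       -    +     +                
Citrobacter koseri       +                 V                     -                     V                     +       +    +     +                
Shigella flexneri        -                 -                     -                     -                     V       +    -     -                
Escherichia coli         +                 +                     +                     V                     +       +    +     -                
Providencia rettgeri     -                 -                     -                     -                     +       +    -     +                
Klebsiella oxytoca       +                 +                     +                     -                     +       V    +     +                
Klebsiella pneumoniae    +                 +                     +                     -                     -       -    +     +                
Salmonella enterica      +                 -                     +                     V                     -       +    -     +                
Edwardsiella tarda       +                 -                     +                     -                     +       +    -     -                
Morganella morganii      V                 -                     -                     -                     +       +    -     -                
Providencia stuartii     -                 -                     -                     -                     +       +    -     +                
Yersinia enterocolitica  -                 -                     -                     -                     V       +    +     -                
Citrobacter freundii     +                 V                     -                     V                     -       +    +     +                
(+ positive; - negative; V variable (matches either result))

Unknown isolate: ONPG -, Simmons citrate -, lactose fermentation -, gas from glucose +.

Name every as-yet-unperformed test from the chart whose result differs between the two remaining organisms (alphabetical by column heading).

lysine decarboxylase

ONPG -: excludes 8 organisms — 6 left.
lactose fermentation -: all 6 remaining candidates are consistent.
gas from glucose +: excludes Shigella flexneri, Providencia rettgeri, Providencia stuartii — 3 left.
Simmons citrate -: excludes Salmonella enterica — 2 left.
Two candidates remain: Edwardsiella tarda and Morganella morganii.
  lysine decarboxylase: Edwardsiella tarda +, Morganella morganii - — discriminates.
  arginine dihydrolase: - vs - — same for both, does not separate.
  Indole: + vs + — same for both, does not separate.
  MR: + vs + — same for both, does not separate.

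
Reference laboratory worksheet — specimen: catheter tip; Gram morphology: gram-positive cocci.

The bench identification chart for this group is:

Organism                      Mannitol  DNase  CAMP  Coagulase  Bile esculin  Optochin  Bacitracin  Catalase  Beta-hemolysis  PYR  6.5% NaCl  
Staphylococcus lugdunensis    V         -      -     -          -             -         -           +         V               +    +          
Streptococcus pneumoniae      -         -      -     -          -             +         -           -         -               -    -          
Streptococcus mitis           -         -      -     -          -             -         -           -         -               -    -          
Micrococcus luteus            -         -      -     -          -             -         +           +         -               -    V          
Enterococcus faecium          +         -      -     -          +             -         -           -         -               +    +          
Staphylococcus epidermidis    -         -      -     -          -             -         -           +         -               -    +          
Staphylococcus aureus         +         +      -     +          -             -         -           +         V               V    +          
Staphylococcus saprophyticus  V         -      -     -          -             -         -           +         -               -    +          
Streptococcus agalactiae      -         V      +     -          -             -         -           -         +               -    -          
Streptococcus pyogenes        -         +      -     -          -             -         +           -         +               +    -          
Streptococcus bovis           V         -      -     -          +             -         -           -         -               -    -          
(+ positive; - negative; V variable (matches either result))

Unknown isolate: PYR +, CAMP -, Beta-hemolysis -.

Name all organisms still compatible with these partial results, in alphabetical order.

Enterococcus faecium, Staphylococcus aureus, Staphylococcus lugdunensis

PYR +: excludes 7 organisms — 4 left.
Beta-hemolysis -: excludes Streptococcus pyogenes — 3 left.
CAMP -: all 3 remaining candidates are consistent.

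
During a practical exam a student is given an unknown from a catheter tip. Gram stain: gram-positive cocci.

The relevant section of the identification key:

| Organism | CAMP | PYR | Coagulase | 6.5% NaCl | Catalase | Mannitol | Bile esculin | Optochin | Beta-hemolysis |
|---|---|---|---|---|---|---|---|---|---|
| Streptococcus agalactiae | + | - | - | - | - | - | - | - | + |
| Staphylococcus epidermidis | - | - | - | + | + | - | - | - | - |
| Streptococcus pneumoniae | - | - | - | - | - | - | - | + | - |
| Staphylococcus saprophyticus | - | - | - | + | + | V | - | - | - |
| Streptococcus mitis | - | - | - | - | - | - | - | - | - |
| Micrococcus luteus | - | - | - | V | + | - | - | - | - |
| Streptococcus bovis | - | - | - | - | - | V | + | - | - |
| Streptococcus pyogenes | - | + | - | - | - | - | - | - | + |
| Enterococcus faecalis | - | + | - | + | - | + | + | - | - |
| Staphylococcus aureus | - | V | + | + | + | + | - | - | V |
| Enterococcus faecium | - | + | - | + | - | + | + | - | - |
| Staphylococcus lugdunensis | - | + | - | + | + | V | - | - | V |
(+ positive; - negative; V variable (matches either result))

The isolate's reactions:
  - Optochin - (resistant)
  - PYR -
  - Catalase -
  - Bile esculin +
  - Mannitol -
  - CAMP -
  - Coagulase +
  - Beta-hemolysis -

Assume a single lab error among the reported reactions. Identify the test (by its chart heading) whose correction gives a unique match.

Coagulase

As reported, no row in the chart matches all 8 reactions.
Reversing Optochin → still no organism matches.
Reversing Coagulase (to -) → unique match: Streptococcus bovis.
Reversing Bile esculin → still no organism matches.
Reversing Beta-hemolysis → still no organism matches.
Reversing PYR → still no organism matches.
Reversing Mannitol → still no organism matches.
Reversing Catalase → still no organism matches.
Reversing CAMP → still no organism matches.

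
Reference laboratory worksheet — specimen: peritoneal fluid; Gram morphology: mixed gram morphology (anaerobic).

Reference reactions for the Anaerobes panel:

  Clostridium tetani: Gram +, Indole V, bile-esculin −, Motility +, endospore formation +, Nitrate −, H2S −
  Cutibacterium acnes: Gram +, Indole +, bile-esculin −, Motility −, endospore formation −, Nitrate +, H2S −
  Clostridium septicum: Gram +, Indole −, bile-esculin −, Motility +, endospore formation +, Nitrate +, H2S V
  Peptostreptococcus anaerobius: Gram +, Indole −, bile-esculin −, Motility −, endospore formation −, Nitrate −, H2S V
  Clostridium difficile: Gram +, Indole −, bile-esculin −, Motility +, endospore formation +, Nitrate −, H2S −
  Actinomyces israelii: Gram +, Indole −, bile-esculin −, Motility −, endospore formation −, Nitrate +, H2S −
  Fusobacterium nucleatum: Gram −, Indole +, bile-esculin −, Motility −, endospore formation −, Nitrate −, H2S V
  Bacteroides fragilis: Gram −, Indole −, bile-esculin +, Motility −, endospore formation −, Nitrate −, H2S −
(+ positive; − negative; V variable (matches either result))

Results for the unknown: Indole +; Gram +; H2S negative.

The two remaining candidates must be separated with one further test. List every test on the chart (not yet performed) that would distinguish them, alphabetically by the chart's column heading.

endospore formation, Motility, Nitrate

Indole +: excludes 5 organisms — 3 left.
H2S −: all 3 remaining candidates are consistent.
Gram +: excludes Fusobacterium nucleatum — 2 left.
Two candidates remain: Clostridium tetani and Cutibacterium acnes.
  bile-esculin: − vs − — same for both, does not separate.
  Motility: Clostridium tetani +, Cutibacterium acnes − — discriminates.
  endospore formation: Clostridium tetani +, Cutibacterium acnes − — discriminates.
  Nitrate: Clostridium tetani −, Cutibacterium acnes + — discriminates.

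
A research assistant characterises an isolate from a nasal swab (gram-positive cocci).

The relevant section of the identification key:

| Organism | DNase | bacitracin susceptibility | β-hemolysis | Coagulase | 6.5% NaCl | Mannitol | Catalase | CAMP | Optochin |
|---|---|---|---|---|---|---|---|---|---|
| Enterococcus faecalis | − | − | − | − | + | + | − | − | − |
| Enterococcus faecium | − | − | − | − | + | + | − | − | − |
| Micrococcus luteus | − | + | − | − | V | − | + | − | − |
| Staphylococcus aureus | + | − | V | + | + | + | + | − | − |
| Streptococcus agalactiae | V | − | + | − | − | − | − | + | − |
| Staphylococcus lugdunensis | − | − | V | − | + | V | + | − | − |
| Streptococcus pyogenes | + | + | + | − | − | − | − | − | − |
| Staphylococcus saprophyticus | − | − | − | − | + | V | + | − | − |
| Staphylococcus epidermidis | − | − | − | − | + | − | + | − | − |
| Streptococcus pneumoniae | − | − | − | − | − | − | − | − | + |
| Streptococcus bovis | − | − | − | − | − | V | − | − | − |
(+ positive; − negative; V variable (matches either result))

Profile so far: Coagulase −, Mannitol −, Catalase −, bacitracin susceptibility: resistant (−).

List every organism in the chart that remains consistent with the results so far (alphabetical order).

Streptococcus agalactiae, Streptococcus bovis, Streptococcus pneumoniae

Coagulase −: excludes Staphylococcus aureus — 10 left.
Catalase −: excludes Micrococcus luteus, Staphylococcus lugdunensis, Staphylococcus saprophyticus, Staphylococcus epidermidis — 6 left.
bacitracin susceptibility −: excludes Streptococcus pyogenes — 5 left.
Mannitol −: excludes Enterococcus faecalis, Enterococcus faecium — 3 left.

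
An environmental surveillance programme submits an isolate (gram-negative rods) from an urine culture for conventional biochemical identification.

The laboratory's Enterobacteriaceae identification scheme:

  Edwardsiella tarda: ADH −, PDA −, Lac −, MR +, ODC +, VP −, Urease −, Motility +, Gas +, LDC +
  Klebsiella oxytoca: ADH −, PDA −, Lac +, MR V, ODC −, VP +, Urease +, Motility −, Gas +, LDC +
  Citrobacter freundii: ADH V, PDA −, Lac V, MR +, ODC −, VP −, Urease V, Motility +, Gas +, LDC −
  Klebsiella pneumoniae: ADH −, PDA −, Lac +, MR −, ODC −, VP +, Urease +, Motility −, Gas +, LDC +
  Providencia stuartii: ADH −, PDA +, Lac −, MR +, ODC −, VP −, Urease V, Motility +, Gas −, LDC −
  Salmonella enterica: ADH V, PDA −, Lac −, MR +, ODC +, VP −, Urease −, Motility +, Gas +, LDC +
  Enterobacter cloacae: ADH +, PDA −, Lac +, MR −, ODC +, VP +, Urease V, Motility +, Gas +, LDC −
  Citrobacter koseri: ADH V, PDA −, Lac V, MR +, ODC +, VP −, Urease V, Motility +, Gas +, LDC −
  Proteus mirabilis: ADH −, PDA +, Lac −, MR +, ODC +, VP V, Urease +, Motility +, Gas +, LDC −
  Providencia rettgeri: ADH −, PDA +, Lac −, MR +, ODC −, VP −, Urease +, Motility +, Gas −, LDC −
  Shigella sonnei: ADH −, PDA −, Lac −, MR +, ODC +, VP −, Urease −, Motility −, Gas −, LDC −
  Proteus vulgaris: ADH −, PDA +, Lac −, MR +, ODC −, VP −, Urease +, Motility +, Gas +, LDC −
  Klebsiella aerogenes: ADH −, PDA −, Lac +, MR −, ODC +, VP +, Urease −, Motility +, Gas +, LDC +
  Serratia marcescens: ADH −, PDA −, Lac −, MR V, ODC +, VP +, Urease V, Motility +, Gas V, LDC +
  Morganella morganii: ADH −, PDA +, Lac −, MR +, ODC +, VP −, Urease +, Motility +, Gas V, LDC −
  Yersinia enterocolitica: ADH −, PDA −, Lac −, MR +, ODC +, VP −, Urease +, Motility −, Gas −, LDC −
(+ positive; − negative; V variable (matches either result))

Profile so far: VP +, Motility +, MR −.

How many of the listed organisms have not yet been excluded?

3

VP +: excludes 10 organisms — 6 left.
MR −: excludes Proteus mirabilis — 5 left.
Motility +: excludes Klebsiella oxytoca, Klebsiella pneumoniae — 3 left.
Still consistent: Enterobacter cloacae, Klebsiella aerogenes, Serratia marcescens.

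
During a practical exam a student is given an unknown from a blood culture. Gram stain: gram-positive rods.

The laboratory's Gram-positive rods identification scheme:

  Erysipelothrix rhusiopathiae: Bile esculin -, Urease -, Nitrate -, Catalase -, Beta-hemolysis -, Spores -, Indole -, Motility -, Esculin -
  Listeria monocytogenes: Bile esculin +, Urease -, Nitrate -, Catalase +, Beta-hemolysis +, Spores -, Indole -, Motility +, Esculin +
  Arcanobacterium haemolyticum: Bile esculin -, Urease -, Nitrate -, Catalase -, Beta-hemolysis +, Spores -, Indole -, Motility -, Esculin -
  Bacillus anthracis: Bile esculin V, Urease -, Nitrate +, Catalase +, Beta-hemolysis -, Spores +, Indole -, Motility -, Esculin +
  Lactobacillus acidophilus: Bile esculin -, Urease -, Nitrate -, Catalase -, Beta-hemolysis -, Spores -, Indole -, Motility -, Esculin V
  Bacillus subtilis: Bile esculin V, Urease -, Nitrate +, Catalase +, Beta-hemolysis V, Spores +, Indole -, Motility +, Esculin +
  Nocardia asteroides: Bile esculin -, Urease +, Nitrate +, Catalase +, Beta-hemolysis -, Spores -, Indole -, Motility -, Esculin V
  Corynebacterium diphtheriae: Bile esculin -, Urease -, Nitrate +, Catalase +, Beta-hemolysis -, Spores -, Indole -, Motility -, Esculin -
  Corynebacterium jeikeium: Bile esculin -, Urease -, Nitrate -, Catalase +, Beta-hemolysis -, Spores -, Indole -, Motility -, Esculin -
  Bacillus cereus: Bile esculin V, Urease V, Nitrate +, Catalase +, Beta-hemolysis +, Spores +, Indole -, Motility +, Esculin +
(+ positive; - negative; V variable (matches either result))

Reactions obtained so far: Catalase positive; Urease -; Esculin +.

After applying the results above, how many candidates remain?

4

Esculin +: excludes Erysipelothrix rhusiopathiae, Arcanobacterium haemolyticum, Corynebacterium diphtheriae, Corynebacterium jeikeium — 6 left.
Urease -: excludes Nocardia asteroides — 5 left.
Catalase +: excludes Lactobacillus acidophilus — 4 left.
Still consistent: Bacillus anthracis, Bacillus cereus, Bacillus subtilis, Listeria monocytogenes.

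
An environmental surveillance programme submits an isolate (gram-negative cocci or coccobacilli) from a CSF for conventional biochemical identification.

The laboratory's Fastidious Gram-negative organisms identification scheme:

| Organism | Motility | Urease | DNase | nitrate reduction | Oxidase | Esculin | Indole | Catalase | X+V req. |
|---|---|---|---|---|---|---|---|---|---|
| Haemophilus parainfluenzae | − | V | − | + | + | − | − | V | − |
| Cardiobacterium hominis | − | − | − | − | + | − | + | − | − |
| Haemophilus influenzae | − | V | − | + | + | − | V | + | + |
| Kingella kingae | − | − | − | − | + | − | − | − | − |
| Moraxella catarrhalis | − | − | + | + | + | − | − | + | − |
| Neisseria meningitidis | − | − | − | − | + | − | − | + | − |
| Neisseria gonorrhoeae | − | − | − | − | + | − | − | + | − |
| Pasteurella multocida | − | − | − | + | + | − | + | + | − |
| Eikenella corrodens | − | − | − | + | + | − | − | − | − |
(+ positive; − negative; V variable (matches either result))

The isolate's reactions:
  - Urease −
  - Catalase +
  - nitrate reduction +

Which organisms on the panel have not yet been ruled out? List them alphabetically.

nitrate reduction +: excludes Cardiobacterium hominis, Kingella kingae, Neisseria meningitidis, Neisseria gonorrhoeae — 5 left.
Urease −: all 5 remaining candidates are consistent.
Catalase +: excludes Eikenella corrodens — 4 left.

Haemophilus influenzae, Haemophilus parainfluenzae, Moraxella catarrhalis, Pasteurella multocida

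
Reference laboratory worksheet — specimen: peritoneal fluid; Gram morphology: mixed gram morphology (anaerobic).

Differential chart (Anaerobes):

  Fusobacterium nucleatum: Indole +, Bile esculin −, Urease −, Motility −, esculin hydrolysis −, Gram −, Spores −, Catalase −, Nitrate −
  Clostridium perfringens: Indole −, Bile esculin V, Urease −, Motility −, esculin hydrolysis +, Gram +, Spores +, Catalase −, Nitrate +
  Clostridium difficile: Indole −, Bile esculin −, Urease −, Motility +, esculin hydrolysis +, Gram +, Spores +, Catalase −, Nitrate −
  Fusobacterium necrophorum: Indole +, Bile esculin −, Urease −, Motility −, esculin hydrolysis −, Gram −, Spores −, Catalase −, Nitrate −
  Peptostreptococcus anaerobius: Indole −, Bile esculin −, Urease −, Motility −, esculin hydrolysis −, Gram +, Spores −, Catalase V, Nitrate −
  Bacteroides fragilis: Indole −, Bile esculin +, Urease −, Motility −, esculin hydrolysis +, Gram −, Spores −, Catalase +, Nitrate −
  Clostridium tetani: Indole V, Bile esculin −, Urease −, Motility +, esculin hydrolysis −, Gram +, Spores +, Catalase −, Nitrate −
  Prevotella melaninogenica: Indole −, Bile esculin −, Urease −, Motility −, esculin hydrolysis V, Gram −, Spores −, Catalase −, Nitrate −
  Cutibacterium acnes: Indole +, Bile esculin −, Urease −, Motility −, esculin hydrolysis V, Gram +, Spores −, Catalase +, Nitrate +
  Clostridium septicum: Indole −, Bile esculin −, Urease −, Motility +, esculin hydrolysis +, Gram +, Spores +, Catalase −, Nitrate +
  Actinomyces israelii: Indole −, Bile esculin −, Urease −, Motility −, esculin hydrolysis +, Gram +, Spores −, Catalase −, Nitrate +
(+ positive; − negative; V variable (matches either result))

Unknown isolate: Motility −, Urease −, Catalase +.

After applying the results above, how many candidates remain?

3

Catalase +: excludes 8 organisms — 3 left.
Urease −: all 3 remaining candidates are consistent.
Motility −: all 3 remaining candidates are consistent.
Still consistent: Bacteroides fragilis, Cutibacterium acnes, Peptostreptococcus anaerobius.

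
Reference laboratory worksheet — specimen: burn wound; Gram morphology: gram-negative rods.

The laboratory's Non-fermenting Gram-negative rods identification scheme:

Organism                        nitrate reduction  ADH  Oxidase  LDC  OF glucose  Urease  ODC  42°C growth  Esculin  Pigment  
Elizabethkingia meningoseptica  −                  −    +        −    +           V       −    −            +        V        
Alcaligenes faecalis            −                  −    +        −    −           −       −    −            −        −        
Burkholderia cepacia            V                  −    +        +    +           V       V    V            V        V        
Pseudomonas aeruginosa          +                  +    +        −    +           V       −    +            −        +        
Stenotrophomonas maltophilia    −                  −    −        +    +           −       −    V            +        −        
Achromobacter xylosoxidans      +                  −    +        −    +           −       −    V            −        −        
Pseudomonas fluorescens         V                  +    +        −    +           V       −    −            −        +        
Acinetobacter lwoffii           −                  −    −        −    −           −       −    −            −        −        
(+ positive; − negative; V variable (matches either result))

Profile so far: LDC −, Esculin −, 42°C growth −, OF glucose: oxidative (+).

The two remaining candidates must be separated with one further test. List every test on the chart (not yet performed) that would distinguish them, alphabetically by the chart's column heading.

Esculin −: excludes Elizabethkingia meningoseptica, Stenotrophomonas maltophilia — 6 left.
LDC −: excludes Burkholderia cepacia — 5 left.
OF glucose +: excludes Alcaligenes faecalis, Acinetobacter lwoffii — 3 left.
42°C growth −: excludes Pseudomonas aeruginosa — 2 left.
Two candidates remain: Achromobacter xylosoxidans and Pseudomonas fluorescens.
  nitrate reduction: + vs V — variable for at least one, does not separate.
  ADH: Achromobacter xylosoxidans −, Pseudomonas fluorescens + — discriminates.
  Oxidase: + vs + — same for both, does not separate.
  Urease: − vs V — variable for at least one, does not separate.
  ODC: − vs − — same for both, does not separate.
  Pigment: Achromobacter xylosoxidans −, Pseudomonas fluorescens + — discriminates.

ADH, Pigment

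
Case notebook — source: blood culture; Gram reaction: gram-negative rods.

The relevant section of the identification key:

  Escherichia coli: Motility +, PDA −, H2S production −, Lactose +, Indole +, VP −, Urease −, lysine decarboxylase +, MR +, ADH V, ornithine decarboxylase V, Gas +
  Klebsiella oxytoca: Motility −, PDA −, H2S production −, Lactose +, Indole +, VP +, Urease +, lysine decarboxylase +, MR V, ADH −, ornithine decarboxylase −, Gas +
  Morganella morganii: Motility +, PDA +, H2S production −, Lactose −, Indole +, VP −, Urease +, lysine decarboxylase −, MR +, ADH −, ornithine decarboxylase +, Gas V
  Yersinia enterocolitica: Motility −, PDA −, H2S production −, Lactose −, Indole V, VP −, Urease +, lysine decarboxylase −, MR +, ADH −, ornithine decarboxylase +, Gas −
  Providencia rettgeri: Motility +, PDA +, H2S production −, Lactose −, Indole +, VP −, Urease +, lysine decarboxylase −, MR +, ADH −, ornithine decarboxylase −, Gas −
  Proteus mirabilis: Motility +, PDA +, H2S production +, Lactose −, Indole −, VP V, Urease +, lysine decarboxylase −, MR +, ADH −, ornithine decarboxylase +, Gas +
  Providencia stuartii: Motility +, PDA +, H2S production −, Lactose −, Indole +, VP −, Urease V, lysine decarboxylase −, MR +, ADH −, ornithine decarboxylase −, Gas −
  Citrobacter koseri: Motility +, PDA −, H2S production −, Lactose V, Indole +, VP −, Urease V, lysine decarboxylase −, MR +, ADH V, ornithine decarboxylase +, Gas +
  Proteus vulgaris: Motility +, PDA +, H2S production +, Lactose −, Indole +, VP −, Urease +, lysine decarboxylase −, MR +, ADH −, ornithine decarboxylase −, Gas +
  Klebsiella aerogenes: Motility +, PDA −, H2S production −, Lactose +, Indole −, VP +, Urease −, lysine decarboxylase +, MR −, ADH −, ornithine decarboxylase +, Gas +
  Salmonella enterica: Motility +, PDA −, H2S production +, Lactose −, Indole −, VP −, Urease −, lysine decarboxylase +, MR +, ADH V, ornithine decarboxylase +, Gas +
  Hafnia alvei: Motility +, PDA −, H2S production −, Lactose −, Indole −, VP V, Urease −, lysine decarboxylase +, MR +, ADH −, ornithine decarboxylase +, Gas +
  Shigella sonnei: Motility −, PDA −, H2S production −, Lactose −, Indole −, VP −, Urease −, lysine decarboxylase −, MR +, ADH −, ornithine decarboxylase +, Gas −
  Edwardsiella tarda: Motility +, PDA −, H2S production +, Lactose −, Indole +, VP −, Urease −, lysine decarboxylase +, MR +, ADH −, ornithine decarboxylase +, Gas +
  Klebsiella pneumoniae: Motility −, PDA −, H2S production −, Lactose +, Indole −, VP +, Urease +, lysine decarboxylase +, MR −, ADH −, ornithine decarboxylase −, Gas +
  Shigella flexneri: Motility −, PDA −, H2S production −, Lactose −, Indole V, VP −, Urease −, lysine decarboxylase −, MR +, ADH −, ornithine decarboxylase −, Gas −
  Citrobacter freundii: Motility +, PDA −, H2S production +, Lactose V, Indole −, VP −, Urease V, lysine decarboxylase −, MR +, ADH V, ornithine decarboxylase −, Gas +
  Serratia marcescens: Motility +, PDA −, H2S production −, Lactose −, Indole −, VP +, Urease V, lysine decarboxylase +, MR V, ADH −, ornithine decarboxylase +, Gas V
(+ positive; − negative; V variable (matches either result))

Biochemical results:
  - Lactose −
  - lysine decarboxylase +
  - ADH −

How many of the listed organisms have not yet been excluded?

lysine decarboxylase +: excludes 10 organisms — 8 left.
Lactose −: excludes Escherichia coli, Klebsiella oxytoca, Klebsiella aerogenes, Klebsiella pneumoniae — 4 left.
ADH −: all 4 remaining candidates are consistent.
Still consistent: Edwardsiella tarda, Hafnia alvei, Salmonella enterica, Serratia marcescens.

4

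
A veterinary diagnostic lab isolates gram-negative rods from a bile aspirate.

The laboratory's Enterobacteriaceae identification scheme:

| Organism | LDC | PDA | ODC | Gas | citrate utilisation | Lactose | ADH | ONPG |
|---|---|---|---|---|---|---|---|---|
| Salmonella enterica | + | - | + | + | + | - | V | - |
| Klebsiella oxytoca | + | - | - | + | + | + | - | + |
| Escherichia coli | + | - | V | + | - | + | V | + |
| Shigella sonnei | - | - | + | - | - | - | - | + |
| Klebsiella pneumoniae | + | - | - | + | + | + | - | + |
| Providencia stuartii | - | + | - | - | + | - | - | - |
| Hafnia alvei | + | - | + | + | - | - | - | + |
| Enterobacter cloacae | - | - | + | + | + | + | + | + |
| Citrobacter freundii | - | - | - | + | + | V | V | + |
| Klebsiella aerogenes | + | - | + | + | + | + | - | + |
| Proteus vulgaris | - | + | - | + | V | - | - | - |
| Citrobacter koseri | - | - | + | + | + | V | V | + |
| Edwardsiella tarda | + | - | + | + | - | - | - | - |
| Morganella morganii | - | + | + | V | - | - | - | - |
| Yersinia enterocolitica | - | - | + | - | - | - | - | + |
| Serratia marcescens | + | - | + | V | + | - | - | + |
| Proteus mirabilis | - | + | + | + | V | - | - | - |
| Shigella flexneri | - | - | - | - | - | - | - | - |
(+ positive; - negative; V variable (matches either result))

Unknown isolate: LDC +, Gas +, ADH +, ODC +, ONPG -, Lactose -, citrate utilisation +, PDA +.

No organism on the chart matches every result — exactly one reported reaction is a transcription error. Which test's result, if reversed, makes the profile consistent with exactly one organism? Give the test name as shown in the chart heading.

As reported, no row in the chart matches all 8 reactions.
Reversing citrate utilisation → still no organism matches.
Reversing Gas → still no organism matches.
Reversing ONPG → still no organism matches.
Reversing ODC → still no organism matches.
Reversing Lactose → still no organism matches.
Reversing PDA (to -) → unique match: Salmonella enterica.
Reversing ADH → still no organism matches.
Reversing LDC → still no organism matches.

PDA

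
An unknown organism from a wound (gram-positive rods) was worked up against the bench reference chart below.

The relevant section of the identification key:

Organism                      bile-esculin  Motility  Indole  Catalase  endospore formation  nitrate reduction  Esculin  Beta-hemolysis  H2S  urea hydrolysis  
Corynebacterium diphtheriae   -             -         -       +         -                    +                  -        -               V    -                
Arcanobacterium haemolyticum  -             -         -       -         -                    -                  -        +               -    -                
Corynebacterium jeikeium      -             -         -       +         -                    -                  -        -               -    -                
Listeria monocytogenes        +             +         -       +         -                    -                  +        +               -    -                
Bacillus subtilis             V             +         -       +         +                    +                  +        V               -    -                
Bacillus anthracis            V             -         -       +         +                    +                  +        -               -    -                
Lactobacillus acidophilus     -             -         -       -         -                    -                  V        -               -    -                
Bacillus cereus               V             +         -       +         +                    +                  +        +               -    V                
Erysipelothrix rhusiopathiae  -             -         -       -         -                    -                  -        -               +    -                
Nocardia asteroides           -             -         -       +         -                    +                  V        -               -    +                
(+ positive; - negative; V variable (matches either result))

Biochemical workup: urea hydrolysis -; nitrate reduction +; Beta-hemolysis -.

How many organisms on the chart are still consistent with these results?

3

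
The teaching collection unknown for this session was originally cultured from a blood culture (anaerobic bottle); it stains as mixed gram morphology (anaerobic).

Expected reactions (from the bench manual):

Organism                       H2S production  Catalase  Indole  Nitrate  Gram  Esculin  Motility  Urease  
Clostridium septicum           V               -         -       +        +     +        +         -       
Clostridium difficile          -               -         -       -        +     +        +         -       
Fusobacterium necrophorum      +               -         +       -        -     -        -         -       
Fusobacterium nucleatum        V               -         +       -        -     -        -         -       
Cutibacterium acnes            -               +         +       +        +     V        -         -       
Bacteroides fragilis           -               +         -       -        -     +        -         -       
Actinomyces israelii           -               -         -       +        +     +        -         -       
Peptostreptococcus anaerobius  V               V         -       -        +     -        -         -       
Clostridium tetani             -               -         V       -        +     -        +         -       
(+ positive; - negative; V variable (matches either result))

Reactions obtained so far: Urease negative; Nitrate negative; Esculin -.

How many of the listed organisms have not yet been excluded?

Esculin -: excludes Clostridium septicum, Clostridium difficile, Bacteroides fragilis, Actinomyces israelii — 5 left.
Nitrate -: excludes Cutibacterium acnes — 4 left.
Urease -: all 4 remaining candidates are consistent.
Still consistent: Clostridium tetani, Fusobacterium necrophorum, Fusobacterium nucleatum, Peptostreptococcus anaerobius.

4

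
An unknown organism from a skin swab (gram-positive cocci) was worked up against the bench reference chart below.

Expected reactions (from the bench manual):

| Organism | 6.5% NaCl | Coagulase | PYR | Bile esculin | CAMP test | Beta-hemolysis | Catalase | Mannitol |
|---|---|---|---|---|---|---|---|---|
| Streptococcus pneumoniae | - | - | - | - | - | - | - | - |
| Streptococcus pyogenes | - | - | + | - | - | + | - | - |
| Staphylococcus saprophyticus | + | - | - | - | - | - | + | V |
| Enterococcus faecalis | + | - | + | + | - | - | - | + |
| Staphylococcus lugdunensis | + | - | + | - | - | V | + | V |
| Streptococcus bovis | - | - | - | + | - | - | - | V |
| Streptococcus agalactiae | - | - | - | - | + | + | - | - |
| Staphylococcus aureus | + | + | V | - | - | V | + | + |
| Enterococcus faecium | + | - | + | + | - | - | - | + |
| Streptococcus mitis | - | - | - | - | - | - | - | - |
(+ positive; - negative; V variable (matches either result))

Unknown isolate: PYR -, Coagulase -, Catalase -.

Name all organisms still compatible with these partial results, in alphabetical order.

Streptococcus agalactiae, Streptococcus bovis, Streptococcus mitis, Streptococcus pneumoniae

Coagulase -: excludes Staphylococcus aureus — 9 left.
PYR -: excludes Streptococcus pyogenes, Enterococcus faecalis, Staphylococcus lugdunensis, Enterococcus faecium — 5 left.
Catalase -: excludes Staphylococcus saprophyticus — 4 left.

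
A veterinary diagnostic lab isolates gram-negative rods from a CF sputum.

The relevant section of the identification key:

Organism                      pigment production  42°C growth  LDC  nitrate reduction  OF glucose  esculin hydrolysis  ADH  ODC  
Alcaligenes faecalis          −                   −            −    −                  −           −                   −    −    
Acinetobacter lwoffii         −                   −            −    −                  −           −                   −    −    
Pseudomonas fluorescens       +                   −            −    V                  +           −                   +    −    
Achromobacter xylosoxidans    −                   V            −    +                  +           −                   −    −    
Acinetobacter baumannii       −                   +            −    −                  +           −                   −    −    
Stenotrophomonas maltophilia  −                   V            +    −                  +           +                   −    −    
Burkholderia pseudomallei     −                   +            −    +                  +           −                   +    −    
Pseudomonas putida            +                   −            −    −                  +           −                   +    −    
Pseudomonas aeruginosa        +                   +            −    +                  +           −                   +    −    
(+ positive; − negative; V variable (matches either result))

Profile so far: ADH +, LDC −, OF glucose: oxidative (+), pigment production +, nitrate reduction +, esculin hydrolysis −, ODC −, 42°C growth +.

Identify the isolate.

Pseudomonas aeruginosa

LDC −: excludes Stenotrophomonas maltophilia — 8 left.
esculin hydrolysis −: all 8 remaining candidates are consistent.
42°C growth +: excludes Alcaligenes faecalis, Acinetobacter lwoffii, Pseudomonas fluorescens, Pseudomonas putida — 4 left.
pigment production +: excludes Achromobacter xylosoxidans, Acinetobacter baumannii, Burkholderia pseudomallei — 1 left.
ODC −: the one remaining candidate is consistent.
nitrate reduction +: the one remaining candidate is consistent.
ADH +: the one remaining candidate is consistent.
OF glucose +: the one remaining candidate is consistent.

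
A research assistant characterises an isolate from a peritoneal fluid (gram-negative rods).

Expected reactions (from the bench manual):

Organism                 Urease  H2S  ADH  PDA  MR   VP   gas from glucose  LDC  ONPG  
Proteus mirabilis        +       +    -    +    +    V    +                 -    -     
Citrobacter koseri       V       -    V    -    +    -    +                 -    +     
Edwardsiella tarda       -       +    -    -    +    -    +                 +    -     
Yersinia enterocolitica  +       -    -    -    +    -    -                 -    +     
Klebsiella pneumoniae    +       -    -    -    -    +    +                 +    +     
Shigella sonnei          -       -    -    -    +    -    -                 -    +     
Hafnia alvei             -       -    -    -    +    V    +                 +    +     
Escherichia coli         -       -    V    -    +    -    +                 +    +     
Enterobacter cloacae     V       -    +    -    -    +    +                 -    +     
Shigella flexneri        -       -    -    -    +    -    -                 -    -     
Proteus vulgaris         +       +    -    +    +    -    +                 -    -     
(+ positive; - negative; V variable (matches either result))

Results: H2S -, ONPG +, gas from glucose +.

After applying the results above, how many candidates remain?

ONPG +: excludes Proteus mirabilis, Edwardsiella tarda, Shigella flexneri, Proteus vulgaris — 7 left.
gas from glucose +: excludes Yersinia enterocolitica, Shigella sonnei — 5 left.
H2S -: all 5 remaining candidates are consistent.
Still consistent: Citrobacter koseri, Enterobacter cloacae, Escherichia coli, Hafnia alvei, Klebsiella pneumoniae.

5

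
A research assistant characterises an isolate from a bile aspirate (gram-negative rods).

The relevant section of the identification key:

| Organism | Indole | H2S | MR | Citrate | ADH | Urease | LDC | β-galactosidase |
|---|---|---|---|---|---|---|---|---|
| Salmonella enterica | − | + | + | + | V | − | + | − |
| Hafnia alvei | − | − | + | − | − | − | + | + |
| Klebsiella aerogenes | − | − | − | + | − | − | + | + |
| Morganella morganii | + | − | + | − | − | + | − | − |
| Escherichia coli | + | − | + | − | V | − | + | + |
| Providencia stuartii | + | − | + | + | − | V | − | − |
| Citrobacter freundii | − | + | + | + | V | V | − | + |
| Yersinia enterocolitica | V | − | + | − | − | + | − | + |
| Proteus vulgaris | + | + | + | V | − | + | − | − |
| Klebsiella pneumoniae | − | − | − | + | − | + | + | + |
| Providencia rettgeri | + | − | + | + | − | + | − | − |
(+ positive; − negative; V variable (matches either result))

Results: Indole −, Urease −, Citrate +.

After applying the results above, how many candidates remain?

3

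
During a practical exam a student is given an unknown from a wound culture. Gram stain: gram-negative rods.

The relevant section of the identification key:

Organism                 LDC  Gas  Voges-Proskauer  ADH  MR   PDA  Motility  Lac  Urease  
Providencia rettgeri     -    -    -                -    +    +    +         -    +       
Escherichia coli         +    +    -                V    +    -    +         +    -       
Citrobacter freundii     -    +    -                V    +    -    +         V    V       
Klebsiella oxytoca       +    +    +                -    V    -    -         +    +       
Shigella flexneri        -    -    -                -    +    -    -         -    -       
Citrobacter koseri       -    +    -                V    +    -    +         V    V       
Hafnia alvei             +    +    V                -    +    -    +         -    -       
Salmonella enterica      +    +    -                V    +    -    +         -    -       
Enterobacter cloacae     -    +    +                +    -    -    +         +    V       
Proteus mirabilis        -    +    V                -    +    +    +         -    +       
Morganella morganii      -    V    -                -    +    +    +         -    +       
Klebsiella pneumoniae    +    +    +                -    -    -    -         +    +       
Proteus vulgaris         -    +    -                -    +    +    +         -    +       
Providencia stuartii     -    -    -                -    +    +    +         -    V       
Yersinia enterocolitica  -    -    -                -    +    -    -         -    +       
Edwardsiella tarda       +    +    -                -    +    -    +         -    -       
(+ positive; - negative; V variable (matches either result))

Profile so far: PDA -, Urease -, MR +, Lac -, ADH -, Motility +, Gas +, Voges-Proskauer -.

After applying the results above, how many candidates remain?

5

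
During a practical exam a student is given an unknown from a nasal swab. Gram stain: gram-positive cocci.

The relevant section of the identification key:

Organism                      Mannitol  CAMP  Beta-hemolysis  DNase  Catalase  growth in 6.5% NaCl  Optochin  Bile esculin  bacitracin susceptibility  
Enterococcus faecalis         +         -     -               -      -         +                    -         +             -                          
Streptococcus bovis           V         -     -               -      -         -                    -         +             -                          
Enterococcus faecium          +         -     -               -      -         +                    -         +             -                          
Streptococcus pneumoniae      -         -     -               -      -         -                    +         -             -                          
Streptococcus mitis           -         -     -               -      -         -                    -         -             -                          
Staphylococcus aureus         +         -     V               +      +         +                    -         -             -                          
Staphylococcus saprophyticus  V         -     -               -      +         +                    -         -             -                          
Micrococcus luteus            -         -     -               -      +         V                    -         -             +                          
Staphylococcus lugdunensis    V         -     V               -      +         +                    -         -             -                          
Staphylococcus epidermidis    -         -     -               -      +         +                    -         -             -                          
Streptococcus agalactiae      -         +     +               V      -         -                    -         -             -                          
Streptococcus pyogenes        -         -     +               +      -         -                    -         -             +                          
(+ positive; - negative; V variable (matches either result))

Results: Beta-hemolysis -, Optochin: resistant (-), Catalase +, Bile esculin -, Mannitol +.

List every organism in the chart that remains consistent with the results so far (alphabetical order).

Staphylococcus aureus, Staphylococcus lugdunensis, Staphylococcus saprophyticus

Beta-hemolysis -: excludes Streptococcus agalactiae, Streptococcus pyogenes — 10 left.
Optochin -: excludes Streptococcus pneumoniae — 9 left.
Catalase +: excludes Enterococcus faecalis, Streptococcus bovis, Enterococcus faecium, Streptococcus mitis — 5 left.
Bile esculin -: all 5 remaining candidates are consistent.
Mannitol +: excludes Micrococcus luteus, Staphylococcus epidermidis — 3 left.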